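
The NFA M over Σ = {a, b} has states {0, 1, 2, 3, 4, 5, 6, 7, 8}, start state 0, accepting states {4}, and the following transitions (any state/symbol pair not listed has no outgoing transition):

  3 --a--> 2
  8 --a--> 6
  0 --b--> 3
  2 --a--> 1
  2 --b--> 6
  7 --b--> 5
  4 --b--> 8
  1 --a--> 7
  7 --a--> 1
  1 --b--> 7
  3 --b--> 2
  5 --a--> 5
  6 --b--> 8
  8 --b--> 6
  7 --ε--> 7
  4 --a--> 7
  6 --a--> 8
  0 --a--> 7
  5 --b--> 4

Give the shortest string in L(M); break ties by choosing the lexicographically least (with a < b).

abb

A breadth-first search from 0 reaches an accepting state first via the path 0 → 7 → 5 → 4 on input abb.
No string of length < 3 is accepted (BFS exhausts all shorter strings without reaching an accepting state), and abb is the lexicographically least accepting string of length 3.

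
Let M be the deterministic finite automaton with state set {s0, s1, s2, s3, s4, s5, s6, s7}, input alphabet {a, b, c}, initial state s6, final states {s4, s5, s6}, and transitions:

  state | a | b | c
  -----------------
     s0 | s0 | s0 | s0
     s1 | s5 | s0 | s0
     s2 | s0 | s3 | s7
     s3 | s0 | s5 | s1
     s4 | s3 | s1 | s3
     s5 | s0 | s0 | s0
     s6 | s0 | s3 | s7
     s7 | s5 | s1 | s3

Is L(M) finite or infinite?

The useful states (reachable from s6 and able to reach an accepting state) are {s1, s3, s5, s6, s7}.
Restricted to these states the transition graph has no cycle, so every accepting path has bounded length and L is finite.

finite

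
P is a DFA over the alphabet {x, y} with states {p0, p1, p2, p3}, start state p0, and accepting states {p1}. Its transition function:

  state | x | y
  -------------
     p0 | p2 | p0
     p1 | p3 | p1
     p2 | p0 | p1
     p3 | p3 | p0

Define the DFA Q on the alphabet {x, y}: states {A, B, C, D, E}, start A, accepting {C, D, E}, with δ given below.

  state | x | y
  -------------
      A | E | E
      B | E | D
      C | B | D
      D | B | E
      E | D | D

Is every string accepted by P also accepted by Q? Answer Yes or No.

Yes

Exploring the product automaton P × Q from the start pair (p0, A), following both machines on each input symbol, reaches 12 state pairs: (p0, A), (p2, E), (p0, E), (p0, D), (p1, D), (p2, D), (p2, B), (p3, B), (p1, E), (p0, B), (p3, E), (p3, D).
P accepts in {p1} and Q accepts in {C, D, E}. The reachable pairs whose P-component is accepting are (p1, D), (p1, E); in each of them the Q-component is accepting too, so the product for L(P) \ L(Q) (P-component accepting, Q-component rejecting) has no reachable accepting pair and the difference is empty.
Hence every string in L(P) is also in L(Q).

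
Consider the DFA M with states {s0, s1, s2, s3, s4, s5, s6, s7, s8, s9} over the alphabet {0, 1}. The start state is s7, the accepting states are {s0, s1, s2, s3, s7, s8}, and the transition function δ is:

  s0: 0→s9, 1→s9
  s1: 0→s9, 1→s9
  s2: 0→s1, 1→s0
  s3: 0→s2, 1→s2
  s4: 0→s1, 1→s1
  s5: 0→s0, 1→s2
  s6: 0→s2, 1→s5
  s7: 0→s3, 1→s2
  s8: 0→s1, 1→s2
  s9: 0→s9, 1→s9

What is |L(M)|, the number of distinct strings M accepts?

11

The useful subgraph on states {s0, s1, s2, s3, s7} is acyclic, so L(M) is finite; the longest accepting path visits 4 useful states, giving maximum string length 3.
Counting accepting paths from s7 by length: 1 of length 0, 2 of length 1, 4 of length 2, 4 of length 3. Total 11.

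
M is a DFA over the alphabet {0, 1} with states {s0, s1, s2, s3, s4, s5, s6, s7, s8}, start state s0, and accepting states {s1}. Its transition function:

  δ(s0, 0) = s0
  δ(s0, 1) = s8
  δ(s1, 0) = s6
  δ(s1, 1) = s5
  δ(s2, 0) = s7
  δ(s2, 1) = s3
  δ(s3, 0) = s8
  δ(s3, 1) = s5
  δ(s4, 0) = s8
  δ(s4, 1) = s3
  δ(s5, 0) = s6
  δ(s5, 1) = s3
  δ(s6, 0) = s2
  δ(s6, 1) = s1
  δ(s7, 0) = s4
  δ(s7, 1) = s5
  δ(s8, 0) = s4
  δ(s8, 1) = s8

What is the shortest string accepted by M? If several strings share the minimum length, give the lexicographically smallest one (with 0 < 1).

101101

A breadth-first search from s0 reaches an accepting state first via the path s0 → s8 → s4 → s3 → s5 → s6 → s1 on input 101101.
No string of length < 6 is accepted (BFS exhausts all shorter strings without reaching an accepting state), and 101101 is the lexicographically least accepting string of length 6.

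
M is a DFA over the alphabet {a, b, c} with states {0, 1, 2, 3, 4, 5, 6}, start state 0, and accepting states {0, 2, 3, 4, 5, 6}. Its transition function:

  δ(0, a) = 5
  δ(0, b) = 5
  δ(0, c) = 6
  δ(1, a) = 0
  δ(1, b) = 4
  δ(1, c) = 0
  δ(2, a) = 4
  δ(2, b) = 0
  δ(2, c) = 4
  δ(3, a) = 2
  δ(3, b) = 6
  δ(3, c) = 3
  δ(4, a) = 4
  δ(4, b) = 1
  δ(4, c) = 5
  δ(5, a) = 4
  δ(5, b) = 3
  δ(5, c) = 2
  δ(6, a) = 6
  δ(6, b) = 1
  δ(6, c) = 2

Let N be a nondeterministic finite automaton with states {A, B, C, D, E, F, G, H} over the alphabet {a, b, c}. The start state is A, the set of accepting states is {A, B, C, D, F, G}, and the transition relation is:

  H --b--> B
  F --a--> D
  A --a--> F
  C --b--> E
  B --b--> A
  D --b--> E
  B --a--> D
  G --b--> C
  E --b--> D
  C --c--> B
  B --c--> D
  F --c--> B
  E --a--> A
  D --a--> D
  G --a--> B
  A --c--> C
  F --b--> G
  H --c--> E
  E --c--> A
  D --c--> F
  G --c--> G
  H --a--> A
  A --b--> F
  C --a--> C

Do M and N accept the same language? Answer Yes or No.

Yes

Exploring the product automaton M × N from the start pair (0, A), following both machines on each input symbol, reaches 7 state pairs: (0, A), (5, F), (6, C), (4, D), (3, G), (2, B), (1, E).
M accepts in {0, 2, 3, 4, 5, 6} and N accepts in {A, B, C, D, F, G}. In every reachable pair the two components are either both accepting — (0, A), (5, F), (6, C), (4, D), (3, G), (2, B) — or both non-accepting, so no string is accepted by exactly one of the machines: L(M) \ L(N) and L(N) \ L(M) are both empty.
Hence every string is accepted by M iff it is accepted by N, and the two languages coincide.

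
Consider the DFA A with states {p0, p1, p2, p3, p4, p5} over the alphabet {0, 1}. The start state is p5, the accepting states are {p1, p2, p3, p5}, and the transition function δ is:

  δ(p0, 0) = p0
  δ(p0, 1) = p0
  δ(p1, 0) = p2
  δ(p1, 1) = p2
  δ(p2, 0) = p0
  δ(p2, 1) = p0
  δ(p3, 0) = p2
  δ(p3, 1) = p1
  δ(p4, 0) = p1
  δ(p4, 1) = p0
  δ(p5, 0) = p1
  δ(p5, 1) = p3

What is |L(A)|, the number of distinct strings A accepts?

The useful subgraph on states {p1, p2, p3, p5} is acyclic, so L(A) is finite; the longest accepting path visits 4 useful states, giving maximum string length 3.
Counting accepting paths from p5 by length: 1 of length 0, 2 of length 1, 4 of length 2, 2 of length 3. Total 9.

9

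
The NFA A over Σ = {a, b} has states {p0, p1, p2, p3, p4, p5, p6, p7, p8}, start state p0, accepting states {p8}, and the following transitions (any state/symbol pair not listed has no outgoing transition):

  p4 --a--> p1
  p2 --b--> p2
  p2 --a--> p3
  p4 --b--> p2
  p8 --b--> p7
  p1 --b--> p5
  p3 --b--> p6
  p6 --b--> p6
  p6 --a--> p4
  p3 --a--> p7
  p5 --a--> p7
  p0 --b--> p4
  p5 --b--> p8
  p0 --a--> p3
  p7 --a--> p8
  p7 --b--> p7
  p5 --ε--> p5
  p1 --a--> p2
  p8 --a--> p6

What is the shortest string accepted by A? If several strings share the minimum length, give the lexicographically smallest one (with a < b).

A breadth-first search from p0 reaches an accepting state first via the path p0 → p3 → p7 → p8 on input aaa.
No string of length < 3 is accepted (BFS exhausts all shorter strings without reaching an accepting state), and aaa is the lexicographically least accepting string of length 3.

aaa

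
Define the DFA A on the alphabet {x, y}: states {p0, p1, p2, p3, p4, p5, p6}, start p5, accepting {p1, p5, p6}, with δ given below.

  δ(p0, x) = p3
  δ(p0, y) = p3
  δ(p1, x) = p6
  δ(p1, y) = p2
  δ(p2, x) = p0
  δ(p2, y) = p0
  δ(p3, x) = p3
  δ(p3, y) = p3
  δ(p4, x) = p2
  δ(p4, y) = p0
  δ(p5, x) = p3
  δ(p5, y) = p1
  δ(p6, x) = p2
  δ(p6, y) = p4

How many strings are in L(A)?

3

The useful subgraph on states {p1, p5, p6} is acyclic, so L(A) is finite; the longest accepting path visits 3 useful states, giving maximum string length 2.
Counting accepting paths from p5 by length: 1 of length 0, 1 of length 1, 1 of length 2. Total 3.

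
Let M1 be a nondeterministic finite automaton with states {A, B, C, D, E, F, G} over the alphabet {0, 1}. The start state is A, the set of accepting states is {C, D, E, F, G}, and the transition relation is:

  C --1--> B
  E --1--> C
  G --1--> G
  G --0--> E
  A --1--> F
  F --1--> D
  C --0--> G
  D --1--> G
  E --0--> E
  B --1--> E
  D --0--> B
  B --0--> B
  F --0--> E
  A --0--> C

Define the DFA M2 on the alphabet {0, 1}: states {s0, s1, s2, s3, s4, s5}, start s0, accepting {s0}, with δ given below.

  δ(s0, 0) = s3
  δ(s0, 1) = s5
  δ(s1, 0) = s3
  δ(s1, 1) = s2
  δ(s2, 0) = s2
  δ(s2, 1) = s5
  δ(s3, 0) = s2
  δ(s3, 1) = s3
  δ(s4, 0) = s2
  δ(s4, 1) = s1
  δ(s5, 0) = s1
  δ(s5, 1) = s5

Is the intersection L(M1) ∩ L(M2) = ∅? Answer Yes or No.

Yes

Exploring the product automaton M1 × M2 from the start pair (A, s0), following both machines on each input symbol, reaches 17 state pairs: (A, s0), (C, s3), (F, s5), (G, s2), (B, s3), (E, s1), (D, s5), (E, s2), (G, s5), (B, s2), (E, s3), (C, s2), (B, s1), (C, s5), (E, s5), (B, s5), (G, s1).
M1 accepts in {C, D, E, F, G} and M2 accepts in {s0}; no reachable pair has both components accepting, so no string drives both machines to acceptance simultaneously and L(M1) ∩ L(M2) = ∅.
So no string is accepted by both, and the intersection is empty.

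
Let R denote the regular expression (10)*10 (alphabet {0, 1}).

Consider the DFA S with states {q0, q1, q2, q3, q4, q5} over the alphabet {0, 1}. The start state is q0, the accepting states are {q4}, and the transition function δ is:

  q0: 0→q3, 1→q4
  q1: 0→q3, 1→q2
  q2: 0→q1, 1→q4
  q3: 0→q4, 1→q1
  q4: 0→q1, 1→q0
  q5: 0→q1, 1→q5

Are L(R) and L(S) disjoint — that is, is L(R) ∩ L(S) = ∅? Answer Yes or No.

Converting the expression R to a DFA (subset construction, then merging equivalent states) gives the minimal DFA with states {r0, r1, r2, r3}, start state r0, accepting states {r3} and transitions r0: 0→r1, 1→r2; r1: 0→r1, 1→r1; r2: 0→r3, 1→r1; r3: 0→r1, 1→r2.
Exploring the product automaton R × S from the start pair (r0, q0), following both machines on each input symbol, reaches 9 state pairs: (r0, q0), (r1, q3), (r2, q4), (r1, q4), (r1, q1), (r3, q1), (r1, q0), (r1, q2), (r2, q2).
R accepts in {r3} and S accepts in {q4}; no reachable pair has both components accepting, so no string drives both machines to acceptance simultaneously and L(R) ∩ L(S) = ∅.
So no string is accepted by both, and the intersection is empty.

Yes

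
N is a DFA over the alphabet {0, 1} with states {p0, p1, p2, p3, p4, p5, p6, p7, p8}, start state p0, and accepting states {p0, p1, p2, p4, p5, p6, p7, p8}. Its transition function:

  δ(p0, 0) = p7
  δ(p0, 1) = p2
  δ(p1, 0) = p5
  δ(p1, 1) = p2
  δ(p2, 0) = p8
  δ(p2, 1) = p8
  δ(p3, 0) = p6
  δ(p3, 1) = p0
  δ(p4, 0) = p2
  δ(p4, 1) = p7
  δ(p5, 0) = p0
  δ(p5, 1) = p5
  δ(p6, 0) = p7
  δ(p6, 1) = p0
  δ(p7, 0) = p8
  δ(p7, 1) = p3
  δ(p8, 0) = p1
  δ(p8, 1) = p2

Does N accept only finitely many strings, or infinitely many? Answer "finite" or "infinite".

infinite

State p2 is reachable from the start and can reach an accepting state, and it lies on the cycle p2 → p8 → p1 → p2.
Traversing that cycle any number of times yields accepted strings of unbounded length, so the language is infinite.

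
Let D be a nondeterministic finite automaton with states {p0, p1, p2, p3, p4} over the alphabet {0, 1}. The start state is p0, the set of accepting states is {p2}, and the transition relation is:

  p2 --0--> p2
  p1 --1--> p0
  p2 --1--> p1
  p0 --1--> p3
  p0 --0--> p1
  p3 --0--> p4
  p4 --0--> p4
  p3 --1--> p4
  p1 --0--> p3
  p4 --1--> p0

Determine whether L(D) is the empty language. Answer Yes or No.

The states reachable from the start state are {p0, p1, p3, p4}.
None of the accepting states {p2} is reachable, so no string is accepted and L(D) = ∅.

Yes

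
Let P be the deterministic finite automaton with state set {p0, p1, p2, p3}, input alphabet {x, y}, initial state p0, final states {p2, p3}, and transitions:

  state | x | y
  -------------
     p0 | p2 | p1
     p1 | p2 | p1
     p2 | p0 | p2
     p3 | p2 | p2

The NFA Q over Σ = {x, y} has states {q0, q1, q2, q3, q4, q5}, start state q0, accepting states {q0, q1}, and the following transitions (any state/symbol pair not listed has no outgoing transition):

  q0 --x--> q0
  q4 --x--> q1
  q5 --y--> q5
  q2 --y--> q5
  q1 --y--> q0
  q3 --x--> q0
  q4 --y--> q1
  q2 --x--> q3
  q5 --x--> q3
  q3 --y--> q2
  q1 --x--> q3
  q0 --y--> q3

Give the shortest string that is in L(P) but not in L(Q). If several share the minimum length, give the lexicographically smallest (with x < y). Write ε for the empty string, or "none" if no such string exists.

The string xy is accepted by P but not by Q.
No shorter string lies in the difference, and xy is the lexicographically first length-2 string in L(P) \ L(Q).

xy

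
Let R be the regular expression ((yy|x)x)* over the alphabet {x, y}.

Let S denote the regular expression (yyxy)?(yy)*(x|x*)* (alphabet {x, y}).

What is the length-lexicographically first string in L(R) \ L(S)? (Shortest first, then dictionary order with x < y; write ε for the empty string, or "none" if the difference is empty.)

xxyyx

The string xxyyx is accepted by R but not by S.
No shorter string lies in the difference, and xxyyx is the lexicographically first length-5 string in L(R) \ L(S).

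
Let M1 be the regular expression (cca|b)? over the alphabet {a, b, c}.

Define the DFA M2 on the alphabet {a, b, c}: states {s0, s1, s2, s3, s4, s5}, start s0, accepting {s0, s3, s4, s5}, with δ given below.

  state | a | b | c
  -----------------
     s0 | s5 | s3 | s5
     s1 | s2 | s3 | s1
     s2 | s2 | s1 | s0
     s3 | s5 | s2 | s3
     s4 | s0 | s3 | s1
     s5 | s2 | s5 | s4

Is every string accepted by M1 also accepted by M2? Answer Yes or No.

Yes

Converting the expression M1 to a DFA (subset construction, then merging equivalent states) gives the minimal DFA with states {r0, r1, r2, r3, r4}, start state r0, accepting states {r0, r2} and transitions r0: a→r1, b→r2, c→r3; r1: a→r1, b→r1, c→r1; r2: a→r1, b→r1, c→r1; r3: a→r1, b→r1, c→r4; r4: a→r2, b→r1, c→r1.
Exploring the product automaton M1 × M2 from the start pair (r0, s0), following both machines on each input symbol, reaches 11 state pairs: (r0, s0), (r1, s5), (r2, s3), (r3, s5), (r1, s2), (r1, s4), (r1, s3), (r4, s4), (r1, s1), (r1, s0), (r2, s0).
M1 accepts in {r0, r2} and M2 accepts in {s0, s3, s4, s5}. The reachable pairs whose M1-component is accepting are (r0, s0), (r2, s3), (r2, s0); in each of them the M2-component is accepting too, so the product for L(M1) \ L(M2) (M1-component accepting, M2-component rejecting) has no reachable accepting pair and the difference is empty.
Hence every string in L(M1) is also in L(M2).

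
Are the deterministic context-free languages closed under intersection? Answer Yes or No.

No

DCFLs are closed under complement (normalise the DPDA to read all of its input, then flip the verdict). If they were also closed under intersection, De Morgan would make them closed under union; but {aⁿbⁿ : n≥0} and {aⁿb²ⁿ : n≥0} are DCFLs (push the a's; pop one per b, respectively one per two b's) whose union no deterministic PDA accepts: a DPDA for it would have a single run on aⁿb²ⁿ, accepting after the prefix aⁿbⁿ and accepting again after n more b's; an ordinary PDA that simulates it on a's and b's and, at any moment when it is accepting, may switch to reading only a fresh letter c while feeding each c to the simulation as a b, would accept aⁱbʲcᵏ (k≥1) exactly when both aⁱbʲ and aⁱbʲ⁺ᵏ are in the language, i.e. its language intersected with the regular set a*b*c⁺ would be exactly {aⁿbⁿcⁿ : n≥1} — impossible, since context-free languages are closed under intersection with regular sets and {aⁿbⁿcⁿ} is not context-free.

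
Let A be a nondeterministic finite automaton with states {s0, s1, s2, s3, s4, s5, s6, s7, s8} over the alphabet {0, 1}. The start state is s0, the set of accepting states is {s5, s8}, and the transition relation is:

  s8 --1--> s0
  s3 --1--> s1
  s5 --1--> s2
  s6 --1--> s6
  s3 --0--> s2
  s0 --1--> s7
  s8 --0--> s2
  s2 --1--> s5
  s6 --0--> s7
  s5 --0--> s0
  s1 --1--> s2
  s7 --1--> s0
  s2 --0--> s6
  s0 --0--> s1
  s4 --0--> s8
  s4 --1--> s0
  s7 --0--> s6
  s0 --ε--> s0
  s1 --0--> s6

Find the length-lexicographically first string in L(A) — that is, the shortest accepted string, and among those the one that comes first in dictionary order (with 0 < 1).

011

A breadth-first search from s0 reaches an accepting state first via the path s0 → s1 → s2 → s5 on input 011.
No string of length < 3 is accepted (BFS exhausts all shorter strings without reaching an accepting state), and 011 is the lexicographically least accepting string of length 3.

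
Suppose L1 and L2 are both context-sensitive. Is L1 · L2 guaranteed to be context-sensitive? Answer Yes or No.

Yes

With disjoint nonterminals (and terminals first replaced by fresh nonterminal copies so contexts cannot straddle the boundary), S → S₁S₂ added to two noncontracting grammars is noncontracting and generates L₁L₂; equivalently an LBA guesses the split point and checks each part in place.
So the context-sensitive languages are closed under concatenation.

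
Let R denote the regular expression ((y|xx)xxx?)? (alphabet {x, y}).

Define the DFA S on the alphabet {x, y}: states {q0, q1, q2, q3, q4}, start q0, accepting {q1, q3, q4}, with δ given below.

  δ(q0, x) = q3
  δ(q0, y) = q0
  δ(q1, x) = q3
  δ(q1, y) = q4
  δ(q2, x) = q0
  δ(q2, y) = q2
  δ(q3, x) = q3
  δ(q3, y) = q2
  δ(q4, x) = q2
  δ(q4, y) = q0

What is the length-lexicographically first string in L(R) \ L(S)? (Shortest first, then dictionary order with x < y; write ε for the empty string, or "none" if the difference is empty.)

The empty string ε is accepted by R but not by S.
Since ε is the unique shortest string, it is the required witness.

ε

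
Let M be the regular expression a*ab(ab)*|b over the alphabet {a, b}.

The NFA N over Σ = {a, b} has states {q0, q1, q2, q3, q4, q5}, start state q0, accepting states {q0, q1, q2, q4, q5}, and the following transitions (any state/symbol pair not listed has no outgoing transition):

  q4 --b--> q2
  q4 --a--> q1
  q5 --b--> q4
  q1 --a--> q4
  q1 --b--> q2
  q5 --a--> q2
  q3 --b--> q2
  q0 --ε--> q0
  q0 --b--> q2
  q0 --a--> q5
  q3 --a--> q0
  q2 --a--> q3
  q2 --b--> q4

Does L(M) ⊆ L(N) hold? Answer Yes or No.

Converting the expression M to a DFA (subset construction, then merging equivalent states) gives the minimal DFA with states {m0, m1, m2, m3, m4, m5}, start state m0, accepting states {m2, m3} and transitions m0: a→m1, b→m2; m1: a→m1, b→m3; m2: a→m4, b→m4; m3: a→m5, b→m4; m4: a→m4, b→m4; m5: a→m4, b→m3.
Exploring the product automaton M × N from the start pair (m0, q0), following both machines on each input symbol, reaches 16 state pairs: (m0, q0), (m1, q5), (m2, q2), (m1, q2), (m3, q4), (m4, q3), (m4, q4), (m1, q3), (m5, q1), (m4, q2), (m4, q0), (m4, q1), (m1, q0), (m3, q2), (m4, q5), (m5, q3).
M accepts in {m2, m3} and N accepts in {q0, q1, q2, q4, q5}. The reachable pairs whose M-component is accepting are (m2, q2), (m3, q4), (m3, q2); in each of them the N-component is accepting too, so the product for L(M) \ L(N) (M-component accepting, N-component rejecting) has no reachable accepting pair and the difference is empty.
Hence every string in L(M) is also in L(N).

Yes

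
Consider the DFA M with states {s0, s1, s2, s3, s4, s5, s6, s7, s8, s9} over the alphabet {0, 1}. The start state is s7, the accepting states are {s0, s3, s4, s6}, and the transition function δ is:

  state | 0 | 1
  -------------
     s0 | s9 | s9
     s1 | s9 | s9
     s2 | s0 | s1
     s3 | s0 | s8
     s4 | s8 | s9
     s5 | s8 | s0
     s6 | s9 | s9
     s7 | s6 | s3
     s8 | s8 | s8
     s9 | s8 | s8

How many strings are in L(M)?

3

The useful subgraph on states {s0, s3, s6, s7} is acyclic, so L(M) is finite; the longest accepting path visits 3 useful states, giving maximum string length 2.
Counting accepting paths from s7 by length: 2 of length 1, 1 of length 2. Total 3.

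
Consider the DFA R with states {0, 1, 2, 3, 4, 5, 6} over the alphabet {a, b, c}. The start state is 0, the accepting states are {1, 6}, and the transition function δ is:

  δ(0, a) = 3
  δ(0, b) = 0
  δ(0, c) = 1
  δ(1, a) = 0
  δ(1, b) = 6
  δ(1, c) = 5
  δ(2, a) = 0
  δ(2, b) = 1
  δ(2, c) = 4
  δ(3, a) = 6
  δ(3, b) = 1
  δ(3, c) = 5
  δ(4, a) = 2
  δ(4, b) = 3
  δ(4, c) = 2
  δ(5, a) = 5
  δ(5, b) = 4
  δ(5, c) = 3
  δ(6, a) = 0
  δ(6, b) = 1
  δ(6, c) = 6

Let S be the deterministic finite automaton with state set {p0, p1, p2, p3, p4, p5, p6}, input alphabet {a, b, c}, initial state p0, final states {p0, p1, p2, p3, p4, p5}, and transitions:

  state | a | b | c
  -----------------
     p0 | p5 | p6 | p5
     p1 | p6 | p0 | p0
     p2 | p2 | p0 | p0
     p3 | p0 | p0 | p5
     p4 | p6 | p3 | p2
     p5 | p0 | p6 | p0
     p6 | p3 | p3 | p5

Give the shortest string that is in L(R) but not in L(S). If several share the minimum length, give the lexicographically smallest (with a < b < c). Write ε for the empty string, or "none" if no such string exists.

ab

The string ab is accepted by R but not by S.
No shorter string lies in the difference, and ab is the lexicographically first length-2 string in L(R) \ L(S).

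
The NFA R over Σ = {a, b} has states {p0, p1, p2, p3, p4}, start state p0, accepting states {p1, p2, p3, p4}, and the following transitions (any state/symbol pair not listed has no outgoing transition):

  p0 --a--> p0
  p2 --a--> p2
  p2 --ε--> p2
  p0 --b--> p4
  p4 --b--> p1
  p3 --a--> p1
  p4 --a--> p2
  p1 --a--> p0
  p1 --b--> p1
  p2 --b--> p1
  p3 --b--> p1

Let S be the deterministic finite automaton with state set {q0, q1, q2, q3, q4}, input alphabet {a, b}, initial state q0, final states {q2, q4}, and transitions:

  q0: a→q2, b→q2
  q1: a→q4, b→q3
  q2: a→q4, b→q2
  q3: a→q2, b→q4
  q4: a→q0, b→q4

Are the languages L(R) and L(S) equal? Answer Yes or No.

The string baa is accepted by R but rejected by S.
So L(R) ≠ L(S).

No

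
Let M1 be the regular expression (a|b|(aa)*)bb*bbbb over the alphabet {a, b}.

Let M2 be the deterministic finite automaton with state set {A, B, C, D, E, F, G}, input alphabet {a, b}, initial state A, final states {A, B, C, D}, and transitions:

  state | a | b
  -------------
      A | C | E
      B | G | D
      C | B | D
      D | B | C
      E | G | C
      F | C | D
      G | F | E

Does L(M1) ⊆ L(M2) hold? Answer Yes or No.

Yes

Converting the expression M1 to a DFA (subset construction, then merging equivalent states) gives the minimal DFA with states {r0, r1, r2, r3, r4, r5, r6, r7, r8, r9}, start state r0, accepting states {r9} and transitions r0: a→r1, b→r2; r1: a→r3, b→r2; r2: a→r4, b→r5; r3: a→r6, b→r2; r4: a→r4, b→r4; r5: a→r4, b→r7; r6: a→r3, b→r4; r7: a→r4, b→r8; r8: a→r4, b→r9; r9: a→r4, b→r9.
Exploring the product automaton M1 × M2 from the start pair (r0, A), following both machines on each input symbol, reaches 19 state pairs: (r0, A), (r1, C), (r2, E), (r3, B), (r2, D), (r4, G), (r5, C), (r6, G), (r4, B), (r4, F), (r4, E), (r7, D), (r3, F), (r4, D), (r4, C), (r8, C), (r6, C), (r9, D), (r9, C).
M1 accepts in {r9} and M2 accepts in {A, B, C, D}. The reachable pairs whose M1-component is accepting are (r9, D), (r9, C); in each of them the M2-component is accepting too, so the product for L(M1) \ L(M2) (M1-component accepting, M2-component rejecting) has no reachable accepting pair and the difference is empty.
Hence every string in L(M1) is also in L(M2).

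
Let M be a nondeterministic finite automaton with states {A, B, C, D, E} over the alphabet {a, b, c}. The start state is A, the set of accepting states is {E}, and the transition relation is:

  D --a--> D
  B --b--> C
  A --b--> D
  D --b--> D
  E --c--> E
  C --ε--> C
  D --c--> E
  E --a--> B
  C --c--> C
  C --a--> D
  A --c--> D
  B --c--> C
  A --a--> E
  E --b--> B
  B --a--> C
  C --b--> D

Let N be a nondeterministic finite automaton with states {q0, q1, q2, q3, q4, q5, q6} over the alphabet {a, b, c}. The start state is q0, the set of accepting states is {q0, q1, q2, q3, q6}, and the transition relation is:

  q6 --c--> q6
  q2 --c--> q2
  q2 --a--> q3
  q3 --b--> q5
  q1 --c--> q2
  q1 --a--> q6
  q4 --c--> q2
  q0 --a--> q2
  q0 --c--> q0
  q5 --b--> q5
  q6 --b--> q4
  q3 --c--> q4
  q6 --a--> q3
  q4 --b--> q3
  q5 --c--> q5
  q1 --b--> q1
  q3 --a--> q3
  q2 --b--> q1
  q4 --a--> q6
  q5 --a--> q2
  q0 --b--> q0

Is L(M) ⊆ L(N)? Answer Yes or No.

No

The string baac is in L(M) but not in L(N).
So L(M) ⊄ L(N).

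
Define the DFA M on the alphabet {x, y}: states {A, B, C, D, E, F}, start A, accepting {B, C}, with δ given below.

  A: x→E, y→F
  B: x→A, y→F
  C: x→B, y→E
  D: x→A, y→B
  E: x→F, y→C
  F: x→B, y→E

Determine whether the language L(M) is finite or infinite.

State A is reachable from the start and can reach an accepting state, and it lies on the cycle A → E → C → B → A.
Traversing that cycle any number of times yields accepted strings of unbounded length, so the language is infinite.

infinite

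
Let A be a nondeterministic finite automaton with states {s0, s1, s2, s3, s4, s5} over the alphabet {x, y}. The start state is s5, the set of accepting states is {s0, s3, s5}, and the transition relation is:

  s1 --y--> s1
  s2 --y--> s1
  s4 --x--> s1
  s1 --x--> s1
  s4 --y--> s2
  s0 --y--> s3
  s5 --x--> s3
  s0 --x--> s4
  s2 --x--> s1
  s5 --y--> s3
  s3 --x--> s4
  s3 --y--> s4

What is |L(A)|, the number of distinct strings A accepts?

3

The useful subgraph on states {s3, s5} is acyclic, so L(A) is finite; the longest accepting path visits 2 useful states, giving maximum string length 1.
Counting accepting paths from s5 by length: 1 of length 0, 2 of length 1. Total 3.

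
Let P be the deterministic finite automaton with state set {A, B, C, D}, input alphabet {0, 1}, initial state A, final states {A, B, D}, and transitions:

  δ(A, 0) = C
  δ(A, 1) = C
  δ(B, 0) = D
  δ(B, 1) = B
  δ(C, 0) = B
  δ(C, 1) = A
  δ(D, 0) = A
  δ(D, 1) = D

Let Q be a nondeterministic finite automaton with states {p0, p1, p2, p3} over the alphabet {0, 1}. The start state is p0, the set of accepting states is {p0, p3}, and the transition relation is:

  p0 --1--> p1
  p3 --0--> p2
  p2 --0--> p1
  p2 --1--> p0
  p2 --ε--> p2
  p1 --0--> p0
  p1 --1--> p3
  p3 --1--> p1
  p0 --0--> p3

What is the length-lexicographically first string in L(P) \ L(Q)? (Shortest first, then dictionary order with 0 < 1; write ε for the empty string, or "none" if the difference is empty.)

The string 00 is accepted by P but not by Q.
No shorter string lies in the difference, and 00 is the lexicographically first length-2 string in L(P) \ L(Q).

00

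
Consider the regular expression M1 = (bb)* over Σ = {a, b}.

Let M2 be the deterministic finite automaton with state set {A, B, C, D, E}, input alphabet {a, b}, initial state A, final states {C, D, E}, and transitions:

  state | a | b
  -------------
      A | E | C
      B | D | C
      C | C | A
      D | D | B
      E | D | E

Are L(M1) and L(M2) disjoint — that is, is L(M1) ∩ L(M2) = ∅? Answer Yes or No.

Converting the expression M1 to a DFA (subset construction, then merging equivalent states) gives the minimal DFA with states {r0, r1, r2}, start state r0, accepting states {r0} and transitions r0: a→r1, b→r2; r1: a→r1, b→r1; r2: a→r1, b→r0.
Exploring the product automaton M1 × M2 from the start pair (r0, A), following both machines on each input symbol, reaches 7 state pairs: (r0, A), (r1, E), (r2, C), (r1, D), (r1, C), (r1, B), (r1, A).
M1 accepts in {r0} and M2 accepts in {C, D, E}; no reachable pair has both components accepting, so no string drives both machines to acceptance simultaneously and L(M1) ∩ L(M2) = ∅.
So no string is accepted by both, and the intersection is empty.

Yes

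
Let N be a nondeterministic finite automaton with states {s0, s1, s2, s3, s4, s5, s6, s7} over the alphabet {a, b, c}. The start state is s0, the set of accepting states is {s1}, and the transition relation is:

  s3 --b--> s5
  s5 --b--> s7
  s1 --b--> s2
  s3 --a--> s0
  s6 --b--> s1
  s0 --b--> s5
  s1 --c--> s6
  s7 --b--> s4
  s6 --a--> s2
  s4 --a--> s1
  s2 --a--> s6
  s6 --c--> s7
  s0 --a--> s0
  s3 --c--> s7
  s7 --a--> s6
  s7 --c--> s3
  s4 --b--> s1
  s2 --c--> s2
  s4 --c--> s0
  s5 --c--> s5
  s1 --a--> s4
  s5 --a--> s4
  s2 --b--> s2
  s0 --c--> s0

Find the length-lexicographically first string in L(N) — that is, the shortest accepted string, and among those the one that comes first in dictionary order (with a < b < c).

A breadth-first search from s0 reaches an accepting state first via the path s0 → s5 → s4 → s1 on input baa.
No string of length < 3 is accepted (BFS exhausts all shorter strings without reaching an accepting state), and baa is the lexicographically least accepting string of length 3.

baa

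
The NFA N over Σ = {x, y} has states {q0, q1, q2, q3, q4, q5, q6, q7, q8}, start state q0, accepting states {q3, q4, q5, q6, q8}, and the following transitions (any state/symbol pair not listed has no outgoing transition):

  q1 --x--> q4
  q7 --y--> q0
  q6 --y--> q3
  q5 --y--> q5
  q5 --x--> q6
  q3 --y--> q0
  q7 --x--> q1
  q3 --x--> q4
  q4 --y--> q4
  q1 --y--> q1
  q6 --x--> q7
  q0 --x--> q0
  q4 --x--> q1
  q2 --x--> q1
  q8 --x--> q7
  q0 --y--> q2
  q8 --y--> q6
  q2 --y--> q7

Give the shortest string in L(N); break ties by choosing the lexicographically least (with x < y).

A breadth-first search from q0 reaches an accepting state first via the path q0 → q2 → q1 → q4 on input yxx.
No string of length < 3 is accepted (BFS exhausts all shorter strings without reaching an accepting state), and yxx is the lexicographically least accepting string of length 3.

yxx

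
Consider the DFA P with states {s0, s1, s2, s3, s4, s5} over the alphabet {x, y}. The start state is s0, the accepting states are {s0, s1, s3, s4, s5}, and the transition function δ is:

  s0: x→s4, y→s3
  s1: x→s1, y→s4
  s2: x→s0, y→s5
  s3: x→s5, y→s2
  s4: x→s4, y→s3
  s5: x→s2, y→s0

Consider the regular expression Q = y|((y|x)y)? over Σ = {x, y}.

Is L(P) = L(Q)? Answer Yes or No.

The string x is accepted by P but rejected by Q.
So L(P) ≠ L(Q).

No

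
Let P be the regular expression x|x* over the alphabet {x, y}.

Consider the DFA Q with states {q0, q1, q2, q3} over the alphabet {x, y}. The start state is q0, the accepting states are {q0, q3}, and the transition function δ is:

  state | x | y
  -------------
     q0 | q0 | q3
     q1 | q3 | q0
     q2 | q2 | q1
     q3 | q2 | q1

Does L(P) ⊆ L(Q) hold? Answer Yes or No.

Converting the expression P to a DFA (subset construction, then merging equivalent states) gives the minimal DFA with states {p0, p1}, start state p0, accepting states {p0} and transitions p0: x→p0, y→p1; p1: x→p1, y→p1.
Exploring the product automaton P × Q from the start pair (p0, q0), following both machines on each input symbol, reaches 5 state pairs: (p0, q0), (p1, q3), (p1, q2), (p1, q1), (p1, q0).
P accepts in {p0} and Q accepts in {q0, q3}. The reachable pairs whose P-component is accepting are (p0, q0); in each of them the Q-component is accepting too, so the product for L(P) \ L(Q) (P-component accepting, Q-component rejecting) has no reachable accepting pair and the difference is empty.
Hence every string in L(P) is also in L(Q).

Yes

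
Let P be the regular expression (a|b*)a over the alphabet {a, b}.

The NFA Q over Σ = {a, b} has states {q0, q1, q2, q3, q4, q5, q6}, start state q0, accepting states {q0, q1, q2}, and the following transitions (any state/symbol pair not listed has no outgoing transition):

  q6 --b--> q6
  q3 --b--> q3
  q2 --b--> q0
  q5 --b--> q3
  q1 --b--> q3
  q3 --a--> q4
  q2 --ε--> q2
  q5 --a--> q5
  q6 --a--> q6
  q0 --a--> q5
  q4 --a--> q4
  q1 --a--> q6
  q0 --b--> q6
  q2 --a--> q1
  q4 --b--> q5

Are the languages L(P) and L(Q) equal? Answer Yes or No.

The string a is accepted by P but rejected by Q.
So L(P) ≠ L(Q).

No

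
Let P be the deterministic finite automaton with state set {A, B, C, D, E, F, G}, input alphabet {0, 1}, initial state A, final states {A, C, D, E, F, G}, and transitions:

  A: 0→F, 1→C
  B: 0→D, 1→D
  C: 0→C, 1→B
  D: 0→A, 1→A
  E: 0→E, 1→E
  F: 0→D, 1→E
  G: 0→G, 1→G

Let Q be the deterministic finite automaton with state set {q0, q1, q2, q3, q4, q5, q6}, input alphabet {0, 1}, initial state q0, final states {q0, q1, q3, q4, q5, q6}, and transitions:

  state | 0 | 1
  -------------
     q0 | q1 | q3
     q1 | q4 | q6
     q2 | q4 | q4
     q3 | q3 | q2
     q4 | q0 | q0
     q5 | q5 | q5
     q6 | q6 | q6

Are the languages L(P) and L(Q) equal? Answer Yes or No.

Exploring the product automaton P × Q from the start pair (A, q0), following both machines on each input symbol, reaches 6 state pairs: (A, q0), (F, q1), (C, q3), (D, q4), (E, q6), (B, q2).
P accepts in {A, C, D, E, F, G} and Q accepts in {q0, q1, q3, q4, q5, q6}. In every reachable pair the two components are either both accepting — (A, q0), (F, q1), (C, q3), (D, q4), (E, q6) — or both non-accepting, so no string is accepted by exactly one of the machines: L(P) \ L(Q) and L(Q) \ L(P) are both empty.
Hence every string is accepted by P iff it is accepted by Q, and the two languages coincide.

Yes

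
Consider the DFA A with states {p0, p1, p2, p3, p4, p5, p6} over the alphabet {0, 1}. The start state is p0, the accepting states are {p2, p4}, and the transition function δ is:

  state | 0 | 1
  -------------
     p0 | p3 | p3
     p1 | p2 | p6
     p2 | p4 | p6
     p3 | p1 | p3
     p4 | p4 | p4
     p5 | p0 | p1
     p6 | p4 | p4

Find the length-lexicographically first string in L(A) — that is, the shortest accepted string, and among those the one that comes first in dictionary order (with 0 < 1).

A breadth-first search from p0 reaches an accepting state first via the path p0 → p3 → p1 → p2 on input 000.
No string of length < 3 is accepted (BFS exhausts all shorter strings without reaching an accepting state), and 000 is the lexicographically least accepting string of length 3.

000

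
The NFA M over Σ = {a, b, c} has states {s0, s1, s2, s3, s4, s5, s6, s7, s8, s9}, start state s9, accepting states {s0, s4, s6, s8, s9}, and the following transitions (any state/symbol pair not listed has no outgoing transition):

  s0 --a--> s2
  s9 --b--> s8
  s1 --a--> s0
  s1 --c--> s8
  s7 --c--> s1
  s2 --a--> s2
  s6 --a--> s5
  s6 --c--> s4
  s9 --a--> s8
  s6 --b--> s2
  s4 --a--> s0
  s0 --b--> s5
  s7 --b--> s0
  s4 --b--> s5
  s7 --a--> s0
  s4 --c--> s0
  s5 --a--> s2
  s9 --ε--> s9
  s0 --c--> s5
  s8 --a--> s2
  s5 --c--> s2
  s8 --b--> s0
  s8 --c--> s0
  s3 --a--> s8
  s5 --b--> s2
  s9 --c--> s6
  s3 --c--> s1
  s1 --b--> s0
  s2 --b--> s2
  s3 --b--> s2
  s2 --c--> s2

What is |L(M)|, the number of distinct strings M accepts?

The useful subgraph on states {s0, s4, s6, s8, s9} is acyclic, so L(M) is finite; the longest accepting path visits 4 useful states, giving maximum string length 3.
Counting accepting paths from s9 by length: 1 of length 0, 3 of length 1, 5 of length 2, 2 of length 3. Total 11.

11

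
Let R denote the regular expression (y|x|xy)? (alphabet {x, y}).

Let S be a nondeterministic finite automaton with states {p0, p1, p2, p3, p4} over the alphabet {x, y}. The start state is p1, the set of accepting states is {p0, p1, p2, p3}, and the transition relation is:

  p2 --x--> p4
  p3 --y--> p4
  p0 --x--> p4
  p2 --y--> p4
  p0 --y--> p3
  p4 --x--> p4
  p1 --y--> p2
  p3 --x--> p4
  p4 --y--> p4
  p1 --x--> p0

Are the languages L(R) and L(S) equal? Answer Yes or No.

Converting the expression R to a DFA (subset construction, then merging equivalent states) gives the minimal DFA with states {r0, r1, r2, r3}, start state r0, accepting states {r0, r1, r2} and transitions r0: x→r1, y→r2; r1: x→r3, y→r2; r2: x→r3, y→r3; r3: x→r3, y→r3.
Exploring the product automaton R × S from the start pair (r0, p1), following both machines on each input symbol, reaches 5 state pairs: (r0, p1), (r1, p0), (r2, p2), (r3, p4), (r2, p3).
R accepts in {r0, r1, r2} and S accepts in {p0, p1, p2, p3}. In every reachable pair the two components are either both accepting — (r0, p1), (r1, p0), (r2, p2), (r2, p3) — or both non-accepting, so no string is accepted by exactly one of the machines: L(R) \ L(S) and L(S) \ L(R) are both empty.
Hence every string is accepted by R iff it is accepted by S, and the two languages coincide.

Yes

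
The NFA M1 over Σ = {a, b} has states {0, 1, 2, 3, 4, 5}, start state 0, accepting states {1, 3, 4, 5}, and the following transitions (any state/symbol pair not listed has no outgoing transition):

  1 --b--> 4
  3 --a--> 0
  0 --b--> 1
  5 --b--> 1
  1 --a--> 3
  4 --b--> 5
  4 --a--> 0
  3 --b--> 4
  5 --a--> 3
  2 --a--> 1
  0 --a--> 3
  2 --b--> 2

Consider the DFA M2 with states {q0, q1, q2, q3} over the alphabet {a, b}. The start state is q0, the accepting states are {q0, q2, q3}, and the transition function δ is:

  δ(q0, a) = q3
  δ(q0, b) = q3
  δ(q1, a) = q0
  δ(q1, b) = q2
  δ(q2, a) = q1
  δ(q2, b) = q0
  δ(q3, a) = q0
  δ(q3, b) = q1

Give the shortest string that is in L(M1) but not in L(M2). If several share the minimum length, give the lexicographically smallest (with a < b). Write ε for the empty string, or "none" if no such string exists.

ab

The string ab is accepted by M1 but not by M2.
No shorter string lies in the difference, and ab is the lexicographically first length-2 string in L(M1) \ L(M2).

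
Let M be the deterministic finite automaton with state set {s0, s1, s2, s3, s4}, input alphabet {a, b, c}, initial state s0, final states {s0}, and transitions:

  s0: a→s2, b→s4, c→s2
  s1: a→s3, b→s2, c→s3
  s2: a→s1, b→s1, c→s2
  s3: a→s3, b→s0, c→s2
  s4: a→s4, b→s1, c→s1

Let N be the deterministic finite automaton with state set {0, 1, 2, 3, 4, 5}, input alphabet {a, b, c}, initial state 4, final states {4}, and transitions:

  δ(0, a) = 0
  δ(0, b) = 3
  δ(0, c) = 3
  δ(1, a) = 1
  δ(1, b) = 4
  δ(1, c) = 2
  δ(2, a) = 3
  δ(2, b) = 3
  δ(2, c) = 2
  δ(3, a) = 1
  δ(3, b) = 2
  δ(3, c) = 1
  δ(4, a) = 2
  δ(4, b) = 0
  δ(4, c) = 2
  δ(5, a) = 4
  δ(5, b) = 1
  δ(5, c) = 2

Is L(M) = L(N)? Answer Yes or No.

Exploring the product automaton M × N from the start pair (s0, 4), following both machines on each input symbol, reaches 5 state pairs: (s0, 4), (s2, 2), (s4, 0), (s1, 3), (s3, 1).
M accepts in {s0} and N accepts in {4}. In every reachable pair the two components are either both accepting — (s0, 4) — or both non-accepting, so no string is accepted by exactly one of the machines: L(M) \ L(N) and L(N) \ L(M) are both empty.
Hence every string is accepted by M iff it is accepted by N, and the two languages coincide.

Yes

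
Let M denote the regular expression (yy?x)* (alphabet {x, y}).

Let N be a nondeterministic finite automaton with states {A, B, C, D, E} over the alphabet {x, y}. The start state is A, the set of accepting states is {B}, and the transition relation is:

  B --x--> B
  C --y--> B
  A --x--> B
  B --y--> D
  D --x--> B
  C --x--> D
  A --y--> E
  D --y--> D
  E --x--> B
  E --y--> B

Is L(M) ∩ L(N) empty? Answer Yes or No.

The string yx is accepted by both M and N.
Hence L(M) ∩ L(N) ≠ ∅.

No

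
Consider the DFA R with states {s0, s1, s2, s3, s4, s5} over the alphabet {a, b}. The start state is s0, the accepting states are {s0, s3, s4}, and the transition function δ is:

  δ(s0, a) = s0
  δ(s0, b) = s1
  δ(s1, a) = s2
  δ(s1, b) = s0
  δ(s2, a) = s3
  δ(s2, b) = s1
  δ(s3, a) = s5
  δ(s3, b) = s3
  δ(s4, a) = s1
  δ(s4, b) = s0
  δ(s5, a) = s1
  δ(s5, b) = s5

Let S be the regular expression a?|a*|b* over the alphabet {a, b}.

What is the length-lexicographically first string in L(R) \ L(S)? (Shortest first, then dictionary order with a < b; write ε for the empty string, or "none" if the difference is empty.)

The string abb is accepted by R but not by S.
No shorter string lies in the difference, and abb is the lexicographically first length-3 string in L(R) \ L(S).

abb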